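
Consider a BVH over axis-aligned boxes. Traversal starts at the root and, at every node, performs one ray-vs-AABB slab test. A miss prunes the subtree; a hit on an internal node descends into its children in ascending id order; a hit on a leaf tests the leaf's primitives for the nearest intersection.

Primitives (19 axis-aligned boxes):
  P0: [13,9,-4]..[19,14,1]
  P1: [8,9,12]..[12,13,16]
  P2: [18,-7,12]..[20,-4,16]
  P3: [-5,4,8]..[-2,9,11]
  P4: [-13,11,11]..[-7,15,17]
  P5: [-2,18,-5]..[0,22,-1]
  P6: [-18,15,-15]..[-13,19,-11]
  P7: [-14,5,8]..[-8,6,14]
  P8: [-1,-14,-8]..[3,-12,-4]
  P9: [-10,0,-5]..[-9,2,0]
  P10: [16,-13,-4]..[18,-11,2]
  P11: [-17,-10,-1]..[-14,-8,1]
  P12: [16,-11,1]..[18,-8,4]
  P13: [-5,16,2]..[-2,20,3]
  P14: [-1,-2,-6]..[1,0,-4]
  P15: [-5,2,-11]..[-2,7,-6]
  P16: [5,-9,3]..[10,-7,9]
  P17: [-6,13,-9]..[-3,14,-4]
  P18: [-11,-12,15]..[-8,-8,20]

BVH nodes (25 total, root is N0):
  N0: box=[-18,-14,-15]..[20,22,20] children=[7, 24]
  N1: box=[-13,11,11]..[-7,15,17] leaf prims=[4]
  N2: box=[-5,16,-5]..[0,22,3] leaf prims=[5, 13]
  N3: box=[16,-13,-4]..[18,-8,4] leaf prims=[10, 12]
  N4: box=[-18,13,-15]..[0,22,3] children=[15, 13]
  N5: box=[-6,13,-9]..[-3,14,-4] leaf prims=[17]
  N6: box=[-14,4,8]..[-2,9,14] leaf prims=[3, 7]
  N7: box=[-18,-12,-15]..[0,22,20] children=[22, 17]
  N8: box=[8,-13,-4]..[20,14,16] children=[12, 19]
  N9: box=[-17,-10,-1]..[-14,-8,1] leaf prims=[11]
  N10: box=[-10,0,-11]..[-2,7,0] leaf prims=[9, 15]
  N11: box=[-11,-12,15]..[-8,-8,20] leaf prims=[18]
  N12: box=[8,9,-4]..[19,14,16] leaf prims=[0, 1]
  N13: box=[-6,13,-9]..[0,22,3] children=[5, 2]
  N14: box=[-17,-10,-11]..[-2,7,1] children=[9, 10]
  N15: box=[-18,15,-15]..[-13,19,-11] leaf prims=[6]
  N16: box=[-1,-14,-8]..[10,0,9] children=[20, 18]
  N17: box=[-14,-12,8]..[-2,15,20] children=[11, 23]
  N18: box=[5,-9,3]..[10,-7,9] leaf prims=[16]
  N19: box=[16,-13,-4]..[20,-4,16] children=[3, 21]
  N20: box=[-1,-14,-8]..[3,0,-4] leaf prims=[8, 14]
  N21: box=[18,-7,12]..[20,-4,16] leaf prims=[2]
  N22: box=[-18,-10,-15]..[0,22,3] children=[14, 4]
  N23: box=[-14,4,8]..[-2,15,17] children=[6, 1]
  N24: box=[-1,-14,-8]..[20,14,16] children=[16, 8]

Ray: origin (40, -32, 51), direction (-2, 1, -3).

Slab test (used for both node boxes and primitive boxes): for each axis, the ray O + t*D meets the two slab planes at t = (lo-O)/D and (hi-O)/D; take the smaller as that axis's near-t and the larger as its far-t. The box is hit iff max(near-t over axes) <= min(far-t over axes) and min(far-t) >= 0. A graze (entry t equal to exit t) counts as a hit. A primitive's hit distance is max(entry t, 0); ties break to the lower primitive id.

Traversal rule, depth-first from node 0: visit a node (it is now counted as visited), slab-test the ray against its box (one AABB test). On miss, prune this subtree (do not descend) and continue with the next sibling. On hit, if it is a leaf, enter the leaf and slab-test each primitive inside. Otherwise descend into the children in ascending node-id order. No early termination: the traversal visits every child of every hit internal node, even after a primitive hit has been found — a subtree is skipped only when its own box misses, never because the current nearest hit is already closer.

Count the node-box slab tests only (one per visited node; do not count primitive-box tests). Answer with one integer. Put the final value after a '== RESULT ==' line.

Traverse from the root:
N0 x:[10,29] y:[18,54] z:[31/3,22] -> hit [18,22], descend [7, 24]
  N7 x:[20,29] y:[20,54] z:[31/3,22] -> hit [20,22], descend [17, 22]
    N17 x:[21,27] y:[20,47] z:[31/3,43/3] -> miss, prune
    N22 x:[20,29] y:[22,54] z:[16,22] -> hit [22,22], descend [4, 14]
      N4 x:[20,29] y:[45,54] z:[16,22] -> miss, prune
      N14 x:[21,57/2] y:[22,39] z:[50/3,62/3] -> miss, prune
  N24 x:[10,41/2] y:[18,46] z:[35/3,59/3] -> hit [18,59/3], descend [8, 16]
    N8 x:[10,16] y:[19,46] z:[35/3,55/3] -> miss, prune
    N16 x:[15,41/2] y:[18,32] z:[14,59/3] -> hit [18,59/3], descend [18, 20]
      N18 x:[15,35/2] y:[23,25] z:[14,16] -> miss, prune
      N20 x:[37/2,41/2] y:[18,32] z:[55/3,59/3] -> hit [37/2,59/3] leaf, test {P8@t=37/2, P14(miss)}

Summary -> nodes [0, 7, 17, 22, 4, 14, 24, 8, 16, 18, 20]; box-tests=11; leaf-entries=1; first=P8

== RESULT ==
11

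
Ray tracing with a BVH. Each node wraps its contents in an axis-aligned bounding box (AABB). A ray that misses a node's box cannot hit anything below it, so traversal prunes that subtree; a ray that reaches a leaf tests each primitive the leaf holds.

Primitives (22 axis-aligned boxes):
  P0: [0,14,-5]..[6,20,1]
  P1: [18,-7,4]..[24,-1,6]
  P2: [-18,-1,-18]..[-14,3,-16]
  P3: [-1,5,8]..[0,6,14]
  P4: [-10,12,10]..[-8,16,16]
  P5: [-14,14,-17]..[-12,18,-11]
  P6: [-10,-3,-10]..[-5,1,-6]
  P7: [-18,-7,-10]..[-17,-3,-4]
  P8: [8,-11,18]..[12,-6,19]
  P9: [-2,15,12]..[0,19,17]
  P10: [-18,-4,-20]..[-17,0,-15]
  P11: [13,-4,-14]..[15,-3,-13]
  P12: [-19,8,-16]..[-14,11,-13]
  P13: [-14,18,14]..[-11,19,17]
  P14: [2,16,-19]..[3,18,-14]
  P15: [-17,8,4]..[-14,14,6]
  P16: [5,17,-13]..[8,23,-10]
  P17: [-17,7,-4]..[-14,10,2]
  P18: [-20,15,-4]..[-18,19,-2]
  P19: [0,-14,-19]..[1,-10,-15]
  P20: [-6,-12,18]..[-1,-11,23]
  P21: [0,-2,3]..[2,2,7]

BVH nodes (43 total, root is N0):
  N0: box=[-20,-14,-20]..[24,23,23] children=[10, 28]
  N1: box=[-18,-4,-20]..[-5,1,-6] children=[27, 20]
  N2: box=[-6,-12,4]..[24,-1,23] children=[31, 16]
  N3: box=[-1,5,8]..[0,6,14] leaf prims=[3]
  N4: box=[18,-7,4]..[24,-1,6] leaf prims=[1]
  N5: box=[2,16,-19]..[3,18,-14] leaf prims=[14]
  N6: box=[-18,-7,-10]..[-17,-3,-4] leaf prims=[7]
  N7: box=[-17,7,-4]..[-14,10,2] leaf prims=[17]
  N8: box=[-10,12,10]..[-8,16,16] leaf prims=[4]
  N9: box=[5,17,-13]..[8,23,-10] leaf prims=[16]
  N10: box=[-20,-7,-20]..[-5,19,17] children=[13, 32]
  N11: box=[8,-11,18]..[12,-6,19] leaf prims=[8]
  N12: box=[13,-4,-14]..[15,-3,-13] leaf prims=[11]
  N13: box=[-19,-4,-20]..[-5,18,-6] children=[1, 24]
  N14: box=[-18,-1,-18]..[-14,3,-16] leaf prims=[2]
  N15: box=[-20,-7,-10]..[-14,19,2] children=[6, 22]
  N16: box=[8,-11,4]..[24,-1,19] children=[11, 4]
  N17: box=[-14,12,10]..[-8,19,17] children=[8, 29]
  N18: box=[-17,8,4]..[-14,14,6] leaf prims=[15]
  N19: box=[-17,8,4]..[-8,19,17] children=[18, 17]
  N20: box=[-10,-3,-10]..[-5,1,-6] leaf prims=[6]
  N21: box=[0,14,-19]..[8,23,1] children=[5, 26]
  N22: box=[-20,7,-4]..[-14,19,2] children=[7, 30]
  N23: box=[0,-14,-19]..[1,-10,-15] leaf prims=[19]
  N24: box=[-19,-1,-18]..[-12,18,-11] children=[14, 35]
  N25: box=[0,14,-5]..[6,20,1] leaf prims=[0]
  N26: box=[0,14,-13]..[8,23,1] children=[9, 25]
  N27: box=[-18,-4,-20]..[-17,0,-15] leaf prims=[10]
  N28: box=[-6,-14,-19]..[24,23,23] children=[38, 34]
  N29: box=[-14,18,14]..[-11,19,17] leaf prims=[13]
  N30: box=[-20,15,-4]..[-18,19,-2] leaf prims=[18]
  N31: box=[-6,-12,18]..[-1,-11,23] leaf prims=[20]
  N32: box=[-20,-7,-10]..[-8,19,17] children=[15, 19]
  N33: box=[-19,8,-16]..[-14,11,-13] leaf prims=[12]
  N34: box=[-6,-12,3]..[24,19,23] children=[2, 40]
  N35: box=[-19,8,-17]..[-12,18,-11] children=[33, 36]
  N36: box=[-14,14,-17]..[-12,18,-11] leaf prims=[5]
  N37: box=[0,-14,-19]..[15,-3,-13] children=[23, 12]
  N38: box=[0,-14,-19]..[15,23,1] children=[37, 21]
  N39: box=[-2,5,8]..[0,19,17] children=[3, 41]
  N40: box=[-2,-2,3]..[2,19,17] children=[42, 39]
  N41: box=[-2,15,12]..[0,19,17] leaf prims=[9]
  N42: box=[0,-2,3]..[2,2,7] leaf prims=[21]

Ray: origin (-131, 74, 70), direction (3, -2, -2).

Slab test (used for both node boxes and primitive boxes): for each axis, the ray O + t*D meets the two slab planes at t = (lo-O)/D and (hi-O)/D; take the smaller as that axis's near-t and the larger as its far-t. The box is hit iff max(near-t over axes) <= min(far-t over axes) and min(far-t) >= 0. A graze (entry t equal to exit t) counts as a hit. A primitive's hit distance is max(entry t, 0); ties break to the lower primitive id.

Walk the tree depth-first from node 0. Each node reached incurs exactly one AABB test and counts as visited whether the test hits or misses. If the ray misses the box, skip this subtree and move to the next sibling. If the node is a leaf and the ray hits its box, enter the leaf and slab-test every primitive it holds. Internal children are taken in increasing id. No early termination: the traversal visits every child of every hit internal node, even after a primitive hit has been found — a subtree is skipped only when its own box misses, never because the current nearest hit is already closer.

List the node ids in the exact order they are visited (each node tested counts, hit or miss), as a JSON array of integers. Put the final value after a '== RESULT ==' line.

Walk:
N0 x:[37,155/3] y:[51/2,44] z:[47/2,45] -> hit [37,44], descend [10, 28]
  N10 x:[37,42] y:[55/2,81/2] z:[53/2,45] -> hit [37,81/2], descend [13, 32]
    N13 x:[112/3,42] y:[28,39] z:[38,45] -> hit [38,39], descend [1, 24]
      N1 x:[113/3,42] y:[73/2,39] z:[38,45] -> hit [38,39], descend [20, 27]
        N20 x:[121/3,42] y:[73/2,77/2] z:[38,40] -> miss, prune
        N27 x:[113/3,38] y:[37,39] z:[85/2,45] -> miss, prune
      N24 x:[112/3,119/3] y:[28,75/2] z:[81/2,44] -> miss, prune
    N32 x:[37,41] y:[55/2,81/2] z:[53/2,40] -> hit [37,40], descend [15, 19]
      N15 x:[37,39] y:[55/2,81/2] z:[34,40] -> hit [37,39], descend [6, 22]
        N6 x:[113/3,38] y:[77/2,81/2] z:[37,40] -> miss, prune
        N22 x:[37,39] y:[55/2,67/2] z:[34,37] -> miss, prune
      N19 x:[38,41] y:[55/2,33] z:[53/2,33] -> miss, prune
  N28 x:[125/3,155/3] y:[51/2,44] z:[47/2,89/2] -> hit [125/3,44], descend [34, 38]
    N34 x:[125/3,155/3] y:[55/2,43] z:[47/2,67/2] -> miss, prune
    N38 x:[131/3,146/3] y:[51/2,44] z:[69/2,89/2] -> hit [131/3,44], descend [21, 37]
      N21 x:[131/3,139/3] y:[51/2,30] z:[69/2,89/2] -> miss, prune
      N37 x:[131/3,146/3] y:[77/2,44] z:[83/2,89/2] -> hit [131/3,44], descend [12, 23]
        N12 x:[48,146/3] y:[77/2,39] z:[83/2,42] -> miss, prune
        N23 x:[131/3,44] y:[42,44] z:[85/2,89/2] -> hit [131/3,44] leaf, test {P19@t=131/3}

order=[0, 10, 13, 1, 20, 27, 24, 32, 15, 6, 22, 19, 28, 34, 38, 21, 37, 12, 23]  |boxes|=19  |leaves|=1  hit=P19

== RESULT ==
[0, 10, 13, 1, 20, 27, 24, 32, 15, 6, 22, 19, 28, 34, 38, 21, 37, 12, 23]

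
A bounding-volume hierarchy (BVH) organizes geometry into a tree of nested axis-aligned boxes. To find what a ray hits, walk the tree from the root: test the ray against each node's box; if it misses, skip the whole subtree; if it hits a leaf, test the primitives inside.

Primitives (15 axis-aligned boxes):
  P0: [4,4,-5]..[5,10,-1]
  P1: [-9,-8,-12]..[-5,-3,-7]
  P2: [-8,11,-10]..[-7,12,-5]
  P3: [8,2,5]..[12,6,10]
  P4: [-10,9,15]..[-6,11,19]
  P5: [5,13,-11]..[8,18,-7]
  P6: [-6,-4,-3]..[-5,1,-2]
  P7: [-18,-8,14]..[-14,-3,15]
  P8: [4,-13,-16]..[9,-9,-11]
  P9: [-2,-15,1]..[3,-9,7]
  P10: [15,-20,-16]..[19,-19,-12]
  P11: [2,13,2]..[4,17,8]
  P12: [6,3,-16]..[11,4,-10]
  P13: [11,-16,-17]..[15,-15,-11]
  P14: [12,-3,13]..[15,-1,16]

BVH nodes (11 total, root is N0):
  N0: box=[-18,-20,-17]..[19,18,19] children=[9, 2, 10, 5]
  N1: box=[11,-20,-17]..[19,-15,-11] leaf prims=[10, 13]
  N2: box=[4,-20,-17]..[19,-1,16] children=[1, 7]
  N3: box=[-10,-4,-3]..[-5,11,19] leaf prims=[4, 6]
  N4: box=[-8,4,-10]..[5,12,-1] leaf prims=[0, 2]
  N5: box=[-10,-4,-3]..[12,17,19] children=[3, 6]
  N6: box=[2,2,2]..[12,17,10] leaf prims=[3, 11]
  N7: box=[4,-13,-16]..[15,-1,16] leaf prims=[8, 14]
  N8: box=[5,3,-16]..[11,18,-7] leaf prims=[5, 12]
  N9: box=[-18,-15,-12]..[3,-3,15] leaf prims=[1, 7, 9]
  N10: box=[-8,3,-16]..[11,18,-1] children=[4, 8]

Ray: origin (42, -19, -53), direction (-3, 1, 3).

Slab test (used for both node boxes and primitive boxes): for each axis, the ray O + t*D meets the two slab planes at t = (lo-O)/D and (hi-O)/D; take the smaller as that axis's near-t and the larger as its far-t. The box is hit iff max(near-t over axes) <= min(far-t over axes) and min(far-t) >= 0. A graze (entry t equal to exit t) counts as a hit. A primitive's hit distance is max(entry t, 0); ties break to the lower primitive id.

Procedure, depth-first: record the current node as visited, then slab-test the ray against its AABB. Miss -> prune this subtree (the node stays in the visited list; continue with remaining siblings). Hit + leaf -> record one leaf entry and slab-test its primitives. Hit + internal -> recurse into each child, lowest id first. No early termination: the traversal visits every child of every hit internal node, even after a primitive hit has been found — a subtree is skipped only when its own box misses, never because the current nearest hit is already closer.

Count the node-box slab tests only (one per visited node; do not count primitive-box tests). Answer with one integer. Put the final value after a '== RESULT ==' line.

Walk:
N0 x:[23/3,20] y:[-1,37] z:[12,24] -> hit [12,20], descend [2, 5, 9, 10]
  N2 x:[23/3,38/3] y:[-1,18] z:[12,23] -> hit [12,38/3], descend [1, 7]
    N1 x:[23/3,31/3] y:[-1,4] z:[12,14] -> miss, prune
    N7 x:[9,38/3] y:[6,18] z:[37/3,23] -> hit [37/3,38/3] leaf, test {P8(miss), P14(miss)}
  N5 x:[10,52/3] y:[15,36] z:[50/3,24] -> hit [50/3,52/3], descend [3, 6]
    N3 x:[47/3,52/3] y:[15,30] z:[50/3,24] -> hit [50/3,52/3] leaf, test {P4(miss), P6(miss)}
    N6 x:[10,40/3] y:[21,36] z:[55/3,21] -> miss, prune
  N9 x:[13,20] y:[4,16] z:[41/3,68/3] -> hit [41/3,16] leaf, test {P1(miss), P7(miss), P9(miss)}
  N10 x:[31/3,50/3] y:[22,37] z:[37/3,52/3] -> miss, prune

Visited [0, 2, 1, 7, 5, 3, 6, 9, 10]. Tests: 9 box, 3 leaf. Nearest: miss.

== RESULT ==
9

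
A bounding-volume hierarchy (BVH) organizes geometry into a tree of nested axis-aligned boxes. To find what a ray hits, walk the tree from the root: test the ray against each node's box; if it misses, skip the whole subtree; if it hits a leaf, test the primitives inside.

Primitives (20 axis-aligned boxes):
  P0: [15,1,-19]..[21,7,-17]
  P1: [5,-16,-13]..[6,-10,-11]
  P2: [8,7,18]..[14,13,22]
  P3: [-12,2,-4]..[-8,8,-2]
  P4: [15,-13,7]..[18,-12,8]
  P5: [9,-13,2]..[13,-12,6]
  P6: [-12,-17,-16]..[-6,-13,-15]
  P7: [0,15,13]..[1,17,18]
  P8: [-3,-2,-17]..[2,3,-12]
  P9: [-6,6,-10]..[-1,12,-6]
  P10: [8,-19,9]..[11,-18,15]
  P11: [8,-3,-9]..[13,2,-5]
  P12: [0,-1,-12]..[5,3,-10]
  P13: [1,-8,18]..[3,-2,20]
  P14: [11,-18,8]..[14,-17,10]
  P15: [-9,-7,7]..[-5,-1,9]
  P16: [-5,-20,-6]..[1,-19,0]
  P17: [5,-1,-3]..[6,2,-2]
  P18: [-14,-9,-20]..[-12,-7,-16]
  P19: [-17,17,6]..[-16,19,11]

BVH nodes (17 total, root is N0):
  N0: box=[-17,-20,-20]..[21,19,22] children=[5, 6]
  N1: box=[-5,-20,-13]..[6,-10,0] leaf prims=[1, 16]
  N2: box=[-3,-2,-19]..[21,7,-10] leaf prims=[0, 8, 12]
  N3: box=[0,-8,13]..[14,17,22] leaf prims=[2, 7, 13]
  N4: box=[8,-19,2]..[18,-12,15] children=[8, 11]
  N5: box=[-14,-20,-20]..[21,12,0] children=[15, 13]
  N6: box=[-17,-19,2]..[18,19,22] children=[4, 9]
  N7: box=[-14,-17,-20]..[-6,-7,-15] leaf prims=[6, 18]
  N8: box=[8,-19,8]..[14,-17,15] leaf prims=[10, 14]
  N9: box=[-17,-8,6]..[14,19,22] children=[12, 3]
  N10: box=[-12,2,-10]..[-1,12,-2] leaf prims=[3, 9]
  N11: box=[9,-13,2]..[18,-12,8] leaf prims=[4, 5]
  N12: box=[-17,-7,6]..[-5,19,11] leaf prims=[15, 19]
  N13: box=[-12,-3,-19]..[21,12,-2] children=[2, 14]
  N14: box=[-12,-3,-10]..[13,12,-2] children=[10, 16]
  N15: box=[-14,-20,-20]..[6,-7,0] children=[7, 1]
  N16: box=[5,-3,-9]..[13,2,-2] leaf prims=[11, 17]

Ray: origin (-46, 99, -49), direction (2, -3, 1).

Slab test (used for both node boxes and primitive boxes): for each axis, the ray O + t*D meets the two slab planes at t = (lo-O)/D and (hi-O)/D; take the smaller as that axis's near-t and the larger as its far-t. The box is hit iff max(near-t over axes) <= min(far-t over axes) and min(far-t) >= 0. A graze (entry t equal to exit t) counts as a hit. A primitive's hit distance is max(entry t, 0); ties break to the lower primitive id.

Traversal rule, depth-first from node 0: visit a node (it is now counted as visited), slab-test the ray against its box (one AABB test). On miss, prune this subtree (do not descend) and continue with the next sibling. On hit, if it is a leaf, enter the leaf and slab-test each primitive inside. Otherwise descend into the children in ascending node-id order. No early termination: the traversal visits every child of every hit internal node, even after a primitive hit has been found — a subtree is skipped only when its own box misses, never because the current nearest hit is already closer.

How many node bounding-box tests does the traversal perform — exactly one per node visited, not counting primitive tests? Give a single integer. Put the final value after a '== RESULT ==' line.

Trace the traversal:
N0 x:[29/2,67/2] y:[80/3,119/3] z:[29,71] -> hit [29,67/2], descend [5, 6]
  N5 x:[16,67/2] y:[29,119/3] z:[29,49] -> hit [29,67/2], descend [13, 15]
    N13 x:[17,67/2] y:[29,34] z:[30,47] -> hit [30,67/2], descend [2, 14]
      N2 x:[43/2,67/2] y:[92/3,101/3] z:[30,39] -> hit [92/3,67/2] leaf, test {P0@t=92/3, P8(miss), P12(miss)}
      N14 x:[17,59/2] y:[29,34] z:[39,47] -> miss, prune
    N15 x:[16,26] y:[106/3,119/3] z:[29,49] -> miss, prune
  N6 x:[29/2,32] y:[80/3,118/3] z:[51,71] -> miss, prune

Visited [0, 5, 13, 2, 14, 15, 6]. Tests: 7 box, 1 leaf. Nearest: P0.

== RESULT ==
7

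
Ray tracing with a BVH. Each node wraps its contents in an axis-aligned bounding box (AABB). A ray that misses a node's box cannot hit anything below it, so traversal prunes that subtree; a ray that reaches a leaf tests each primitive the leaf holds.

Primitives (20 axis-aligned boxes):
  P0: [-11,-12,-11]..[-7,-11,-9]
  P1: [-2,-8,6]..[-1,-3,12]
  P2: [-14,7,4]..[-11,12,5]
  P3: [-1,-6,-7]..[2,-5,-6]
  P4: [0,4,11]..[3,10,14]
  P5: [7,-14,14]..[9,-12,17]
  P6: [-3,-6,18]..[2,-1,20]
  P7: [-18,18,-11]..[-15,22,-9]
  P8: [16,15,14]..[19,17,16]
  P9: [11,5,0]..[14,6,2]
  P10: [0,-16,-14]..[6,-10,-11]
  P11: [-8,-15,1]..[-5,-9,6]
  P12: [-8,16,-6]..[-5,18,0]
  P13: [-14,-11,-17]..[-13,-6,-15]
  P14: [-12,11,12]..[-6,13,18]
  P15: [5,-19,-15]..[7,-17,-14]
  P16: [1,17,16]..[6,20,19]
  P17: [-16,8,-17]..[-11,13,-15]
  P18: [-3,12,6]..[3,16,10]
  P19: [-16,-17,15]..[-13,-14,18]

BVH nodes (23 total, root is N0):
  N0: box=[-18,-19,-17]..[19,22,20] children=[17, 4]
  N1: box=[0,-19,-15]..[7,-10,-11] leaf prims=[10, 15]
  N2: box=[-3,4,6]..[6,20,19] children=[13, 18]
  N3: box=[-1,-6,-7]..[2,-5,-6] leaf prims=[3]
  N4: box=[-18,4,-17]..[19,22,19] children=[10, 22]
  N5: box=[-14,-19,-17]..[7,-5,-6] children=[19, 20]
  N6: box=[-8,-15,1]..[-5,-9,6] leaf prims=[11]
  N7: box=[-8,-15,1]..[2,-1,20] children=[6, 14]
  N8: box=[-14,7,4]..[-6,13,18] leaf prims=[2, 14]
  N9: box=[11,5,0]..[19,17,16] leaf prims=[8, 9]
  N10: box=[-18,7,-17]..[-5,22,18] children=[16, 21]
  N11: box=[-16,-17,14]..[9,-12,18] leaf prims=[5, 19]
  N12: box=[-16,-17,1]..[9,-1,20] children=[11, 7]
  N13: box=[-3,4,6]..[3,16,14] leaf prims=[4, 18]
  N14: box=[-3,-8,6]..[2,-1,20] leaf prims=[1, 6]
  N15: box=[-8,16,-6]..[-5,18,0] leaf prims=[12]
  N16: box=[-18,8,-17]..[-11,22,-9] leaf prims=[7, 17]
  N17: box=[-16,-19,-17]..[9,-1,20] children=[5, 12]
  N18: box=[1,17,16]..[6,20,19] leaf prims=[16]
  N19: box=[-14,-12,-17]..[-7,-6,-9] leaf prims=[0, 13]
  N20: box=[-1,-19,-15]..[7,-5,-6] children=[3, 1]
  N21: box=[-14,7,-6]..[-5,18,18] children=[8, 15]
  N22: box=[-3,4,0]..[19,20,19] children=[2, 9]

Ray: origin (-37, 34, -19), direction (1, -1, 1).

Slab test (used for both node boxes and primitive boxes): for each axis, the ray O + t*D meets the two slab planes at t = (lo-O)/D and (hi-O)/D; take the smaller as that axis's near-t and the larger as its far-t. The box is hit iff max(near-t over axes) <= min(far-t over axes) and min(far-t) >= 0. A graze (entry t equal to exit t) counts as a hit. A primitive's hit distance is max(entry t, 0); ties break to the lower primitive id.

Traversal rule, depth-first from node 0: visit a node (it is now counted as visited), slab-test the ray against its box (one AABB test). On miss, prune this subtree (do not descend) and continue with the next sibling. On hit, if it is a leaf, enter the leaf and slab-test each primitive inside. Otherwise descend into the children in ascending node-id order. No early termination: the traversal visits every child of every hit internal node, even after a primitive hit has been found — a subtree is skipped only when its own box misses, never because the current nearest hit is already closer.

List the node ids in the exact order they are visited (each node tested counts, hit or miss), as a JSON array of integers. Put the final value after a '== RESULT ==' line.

Walk:
N0 x:[19,56] y:[12,53] z:[2,39] -> hit [19,39], descend [4, 17]
  N4 x:[19,56] y:[12,30] z:[2,38] -> hit [19,30], descend [10, 22]
    N10 x:[19,32] y:[12,27] z:[2,37] -> hit [19,27], descend [16, 21]
      N16 x:[19,26] y:[12,26] z:[2,10] -> miss, prune
      N21 x:[23,32] y:[16,27] z:[13,37] -> hit [23,27], descend [8, 15]
        N8 x:[23,31] y:[21,27] z:[23,37] -> hit [23,27] leaf, test {P2@t=23, P14(miss)}
        N15 x:[29,32] y:[16,18] z:[13,19] -> miss, prune
    N22 x:[34,56] y:[14,30] z:[19,38] -> miss, prune
  N17 x:[21,46] y:[35,53] z:[2,39] -> hit [35,39], descend [5, 12]
    N5 x:[23,44] y:[39,53] z:[2,13] -> miss, prune
    N12 x:[21,46] y:[35,51] z:[20,39] -> hit [35,39], descend [7, 11]
      N7 x:[29,39] y:[35,49] z:[20,39] -> hit [35,39], descend [6, 14]
        N6 x:[29,32] y:[43,49] z:[20,25] -> miss, prune
        N14 x:[34,39] y:[35,42] z:[25,39] -> hit [35,39] leaf, test {P1(miss), P6@t=37}
      N11 x:[21,46] y:[46,51] z:[33,37] -> miss, prune

Visited [0, 4, 10, 16, 21, 8, 15, 22, 17, 5, 12, 7, 6, 14, 11]. Tests: 15 box, 2 leaf. Nearest: P2.

== RESULT ==
[0, 4, 10, 16, 21, 8, 15, 22, 17, 5, 12, 7, 6, 14, 11]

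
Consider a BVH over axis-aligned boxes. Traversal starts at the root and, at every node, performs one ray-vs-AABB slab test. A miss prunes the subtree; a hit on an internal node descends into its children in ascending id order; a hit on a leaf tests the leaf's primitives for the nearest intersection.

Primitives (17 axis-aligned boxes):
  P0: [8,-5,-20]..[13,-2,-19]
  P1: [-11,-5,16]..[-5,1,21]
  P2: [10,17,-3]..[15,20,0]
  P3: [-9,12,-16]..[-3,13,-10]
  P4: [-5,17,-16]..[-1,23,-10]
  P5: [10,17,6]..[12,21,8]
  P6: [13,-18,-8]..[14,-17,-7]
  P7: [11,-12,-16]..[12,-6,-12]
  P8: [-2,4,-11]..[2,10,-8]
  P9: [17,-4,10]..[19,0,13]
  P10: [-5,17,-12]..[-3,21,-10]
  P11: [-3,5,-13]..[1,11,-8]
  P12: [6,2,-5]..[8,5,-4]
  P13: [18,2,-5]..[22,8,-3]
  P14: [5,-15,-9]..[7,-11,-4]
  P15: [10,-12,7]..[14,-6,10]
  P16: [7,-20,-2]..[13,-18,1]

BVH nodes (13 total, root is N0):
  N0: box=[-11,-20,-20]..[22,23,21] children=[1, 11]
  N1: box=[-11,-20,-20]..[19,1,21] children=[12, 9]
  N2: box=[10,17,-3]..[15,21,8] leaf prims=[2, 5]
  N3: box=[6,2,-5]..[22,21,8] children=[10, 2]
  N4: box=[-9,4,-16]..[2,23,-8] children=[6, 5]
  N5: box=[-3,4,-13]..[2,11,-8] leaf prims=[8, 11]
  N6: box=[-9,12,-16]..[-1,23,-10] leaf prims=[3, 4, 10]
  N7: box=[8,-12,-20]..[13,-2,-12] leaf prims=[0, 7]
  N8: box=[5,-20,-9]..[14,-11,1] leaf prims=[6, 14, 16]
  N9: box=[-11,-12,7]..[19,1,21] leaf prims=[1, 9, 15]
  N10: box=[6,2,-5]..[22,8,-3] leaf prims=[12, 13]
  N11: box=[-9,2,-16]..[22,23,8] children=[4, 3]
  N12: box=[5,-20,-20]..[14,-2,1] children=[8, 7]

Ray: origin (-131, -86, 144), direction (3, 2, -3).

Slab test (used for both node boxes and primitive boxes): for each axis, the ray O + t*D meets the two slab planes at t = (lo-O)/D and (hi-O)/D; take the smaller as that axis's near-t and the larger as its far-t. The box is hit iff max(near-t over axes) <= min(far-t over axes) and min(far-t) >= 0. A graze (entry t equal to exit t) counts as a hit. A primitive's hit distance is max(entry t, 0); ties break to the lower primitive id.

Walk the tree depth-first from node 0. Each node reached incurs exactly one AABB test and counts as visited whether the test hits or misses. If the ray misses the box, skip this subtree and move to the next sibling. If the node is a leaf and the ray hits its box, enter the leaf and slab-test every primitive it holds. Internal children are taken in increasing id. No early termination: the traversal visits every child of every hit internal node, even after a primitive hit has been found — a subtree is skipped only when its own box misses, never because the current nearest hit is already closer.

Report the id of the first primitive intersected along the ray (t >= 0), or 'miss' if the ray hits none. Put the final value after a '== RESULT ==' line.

Walk:
N0 x:[40,51] y:[33,109/2] z:[41,164/3] -> hit [41,51], descend [1, 11]
  N1 x:[40,50] y:[33,87/2] z:[41,164/3] -> hit [41,87/2], descend [9, 12]
    N9 x:[40,50] y:[37,87/2] z:[41,137/3] -> hit [41,87/2] leaf, test {P1@t=41, P9(miss), P15(miss)}
    N12 x:[136/3,145/3] y:[33,42] z:[143/3,164/3] -> miss, prune
  N11 x:[122/3,51] y:[44,109/2] z:[136/3,160/3] -> hit [136/3,51], descend [3, 4]
    N3 x:[137/3,51] y:[44,107/2] z:[136/3,149/3] -> hit [137/3,149/3], descend [2, 10]
      N2 x:[47,146/3] y:[103/2,107/2] z:[136/3,49] -> miss, prune
      N10 x:[137/3,51] y:[44,47] z:[49,149/3] -> miss, prune
    N4 x:[122/3,133/3] y:[45,109/2] z:[152/3,160/3] -> miss, prune

order=[0, 1, 9, 12, 11, 3, 2, 10, 4]  |boxes|=9  |leaves|=1  hit=P1

== RESULT ==
1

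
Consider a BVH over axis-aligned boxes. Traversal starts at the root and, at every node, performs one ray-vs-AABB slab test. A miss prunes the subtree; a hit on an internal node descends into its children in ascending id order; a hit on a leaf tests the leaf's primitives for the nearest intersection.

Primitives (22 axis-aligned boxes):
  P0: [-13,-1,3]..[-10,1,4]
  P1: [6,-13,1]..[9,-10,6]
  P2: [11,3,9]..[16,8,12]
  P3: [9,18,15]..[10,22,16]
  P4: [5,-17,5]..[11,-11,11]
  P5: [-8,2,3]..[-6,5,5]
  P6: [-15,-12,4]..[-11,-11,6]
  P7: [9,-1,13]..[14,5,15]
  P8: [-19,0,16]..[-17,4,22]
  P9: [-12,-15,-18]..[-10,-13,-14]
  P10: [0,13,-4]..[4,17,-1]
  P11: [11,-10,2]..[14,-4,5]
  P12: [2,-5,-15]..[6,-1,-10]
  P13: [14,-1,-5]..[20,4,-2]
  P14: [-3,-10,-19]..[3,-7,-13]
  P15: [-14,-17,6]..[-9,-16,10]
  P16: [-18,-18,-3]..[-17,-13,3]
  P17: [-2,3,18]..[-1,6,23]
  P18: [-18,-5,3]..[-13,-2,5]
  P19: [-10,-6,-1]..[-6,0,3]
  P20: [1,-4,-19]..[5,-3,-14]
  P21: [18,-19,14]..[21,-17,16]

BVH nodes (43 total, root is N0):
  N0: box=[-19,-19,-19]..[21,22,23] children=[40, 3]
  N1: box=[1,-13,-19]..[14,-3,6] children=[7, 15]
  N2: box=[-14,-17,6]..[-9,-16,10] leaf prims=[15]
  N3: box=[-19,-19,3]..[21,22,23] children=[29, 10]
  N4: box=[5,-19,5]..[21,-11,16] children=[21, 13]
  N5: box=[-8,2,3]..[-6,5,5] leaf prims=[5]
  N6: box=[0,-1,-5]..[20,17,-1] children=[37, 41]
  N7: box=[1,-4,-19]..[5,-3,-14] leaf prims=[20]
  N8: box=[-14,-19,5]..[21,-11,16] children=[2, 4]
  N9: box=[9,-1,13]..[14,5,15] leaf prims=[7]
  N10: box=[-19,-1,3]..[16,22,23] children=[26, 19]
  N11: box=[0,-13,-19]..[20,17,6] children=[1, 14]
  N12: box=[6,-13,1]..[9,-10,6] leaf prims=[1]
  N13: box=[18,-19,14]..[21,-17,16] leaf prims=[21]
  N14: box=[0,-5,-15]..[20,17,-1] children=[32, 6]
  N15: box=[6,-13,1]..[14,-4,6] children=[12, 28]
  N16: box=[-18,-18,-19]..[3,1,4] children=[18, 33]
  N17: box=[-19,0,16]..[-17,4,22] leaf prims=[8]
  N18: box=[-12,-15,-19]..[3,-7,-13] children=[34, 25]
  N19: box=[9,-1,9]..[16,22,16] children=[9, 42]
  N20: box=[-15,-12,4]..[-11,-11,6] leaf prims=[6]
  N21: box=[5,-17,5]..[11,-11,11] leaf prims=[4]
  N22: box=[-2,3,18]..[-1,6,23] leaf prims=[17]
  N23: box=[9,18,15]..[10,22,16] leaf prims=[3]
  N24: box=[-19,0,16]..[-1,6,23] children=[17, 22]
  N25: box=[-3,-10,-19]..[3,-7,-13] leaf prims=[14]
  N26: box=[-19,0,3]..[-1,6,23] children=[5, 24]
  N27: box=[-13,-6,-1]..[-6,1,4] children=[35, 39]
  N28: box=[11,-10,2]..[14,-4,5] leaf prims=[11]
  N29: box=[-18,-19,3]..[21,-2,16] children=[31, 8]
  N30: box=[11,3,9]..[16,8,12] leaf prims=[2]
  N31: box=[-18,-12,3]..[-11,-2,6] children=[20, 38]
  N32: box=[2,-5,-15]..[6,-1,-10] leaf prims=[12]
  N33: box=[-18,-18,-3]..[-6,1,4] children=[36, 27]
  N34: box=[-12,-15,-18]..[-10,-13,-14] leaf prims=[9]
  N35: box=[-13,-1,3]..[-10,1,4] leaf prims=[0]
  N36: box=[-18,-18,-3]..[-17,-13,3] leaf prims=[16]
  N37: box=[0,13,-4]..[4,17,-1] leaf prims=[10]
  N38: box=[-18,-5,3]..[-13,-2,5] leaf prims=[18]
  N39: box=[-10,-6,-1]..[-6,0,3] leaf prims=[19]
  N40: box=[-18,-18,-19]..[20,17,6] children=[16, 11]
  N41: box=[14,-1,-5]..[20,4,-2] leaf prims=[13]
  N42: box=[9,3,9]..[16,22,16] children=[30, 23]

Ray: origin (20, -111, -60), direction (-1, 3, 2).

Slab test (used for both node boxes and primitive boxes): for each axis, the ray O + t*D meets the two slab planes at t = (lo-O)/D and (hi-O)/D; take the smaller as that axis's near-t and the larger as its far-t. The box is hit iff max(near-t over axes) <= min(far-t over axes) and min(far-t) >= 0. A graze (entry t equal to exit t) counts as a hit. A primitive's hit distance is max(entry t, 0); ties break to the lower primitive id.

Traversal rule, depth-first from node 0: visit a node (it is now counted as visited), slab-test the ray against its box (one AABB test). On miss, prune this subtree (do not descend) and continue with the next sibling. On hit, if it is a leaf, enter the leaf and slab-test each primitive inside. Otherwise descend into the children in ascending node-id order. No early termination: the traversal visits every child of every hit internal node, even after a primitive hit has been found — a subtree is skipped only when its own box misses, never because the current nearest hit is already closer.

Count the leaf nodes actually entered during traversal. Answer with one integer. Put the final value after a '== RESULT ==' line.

Walk:
N0 x:[-1,39] y:[92/3,133/3] z:[41/2,83/2] -> hit [92/3,39], descend [3, 40]
  N3 x:[-1,39] y:[92/3,133/3] z:[63/2,83/2] -> hit [63/2,39], descend [10, 29]
    N10 x:[4,39] y:[110/3,133/3] z:[63/2,83/2] -> hit [110/3,39], descend [19, 26]
      N19 x:[4,11] y:[110/3,133/3] z:[69/2,38] -> miss, prune
      N26 x:[21,39] y:[37,39] z:[63/2,83/2] -> hit [37,39], descend [5, 24]
        N5 x:[26,28] y:[113/3,116/3] z:[63/2,65/2] -> miss, prune
        N24 x:[21,39] y:[37,39] z:[38,83/2] -> hit [38,39], descend [17, 22]
          N17 x:[37,39] y:[37,115/3] z:[38,41] -> hit [38,115/3] leaf, test {P8@t=38}
          N22 x:[21,22] y:[38,39] z:[39,83/2] -> miss, prune
    N29 x:[-1,38] y:[92/3,109/3] z:[63/2,38] -> hit [63/2,109/3], descend [8, 31]
      N8 x:[-1,34] y:[92/3,100/3] z:[65/2,38] -> hit [65/2,100/3], descend [2, 4]
        N2 x:[29,34] y:[94/3,95/3] z:[33,35] -> miss, prune
        N4 x:[-1,15] y:[92/3,100/3] z:[65/2,38] -> miss, prune
      N31 x:[31,38] y:[33,109/3] z:[63/2,33] -> hit [33,33], descend [20, 38]
        N20 x:[31,35] y:[33,100/3] z:[32,33] -> hit [33,33] leaf, test {P6@t=33}
        N38 x:[33,38] y:[106/3,109/3] z:[63/2,65/2] -> miss, prune
  N40 x:[0,38] y:[31,128/3] z:[41/2,33] -> hit [31,33], descend [11, 16]
    N11 x:[0,20] y:[98/3,128/3] z:[41/2,33] -> miss, prune
    N16 x:[17,38] y:[31,112/3] z:[41/2,32] -> hit [31,32], descend [18, 33]
      N18 x:[17,32] y:[32,104/3] z:[41/2,47/2] -> miss, prune
      N33 x:[26,38] y:[31,112/3] z:[57/2,32] -> hit [31,32], descend [27, 36]
        N27 x:[26,33] y:[35,112/3] z:[59/2,32] -> miss, prune
        N36 x:[37,38] y:[31,98/3] z:[57/2,63/2] -> miss, prune

order=[0, 3, 10, 19, 26, 5, 24, 17, 22, 29, 8, 2, 4, 31, 20, 38, 40, 11, 16, 18, 33, 27, 36]  |boxes|=23  |leaves|=2  hit=P6

== RESULT ==
2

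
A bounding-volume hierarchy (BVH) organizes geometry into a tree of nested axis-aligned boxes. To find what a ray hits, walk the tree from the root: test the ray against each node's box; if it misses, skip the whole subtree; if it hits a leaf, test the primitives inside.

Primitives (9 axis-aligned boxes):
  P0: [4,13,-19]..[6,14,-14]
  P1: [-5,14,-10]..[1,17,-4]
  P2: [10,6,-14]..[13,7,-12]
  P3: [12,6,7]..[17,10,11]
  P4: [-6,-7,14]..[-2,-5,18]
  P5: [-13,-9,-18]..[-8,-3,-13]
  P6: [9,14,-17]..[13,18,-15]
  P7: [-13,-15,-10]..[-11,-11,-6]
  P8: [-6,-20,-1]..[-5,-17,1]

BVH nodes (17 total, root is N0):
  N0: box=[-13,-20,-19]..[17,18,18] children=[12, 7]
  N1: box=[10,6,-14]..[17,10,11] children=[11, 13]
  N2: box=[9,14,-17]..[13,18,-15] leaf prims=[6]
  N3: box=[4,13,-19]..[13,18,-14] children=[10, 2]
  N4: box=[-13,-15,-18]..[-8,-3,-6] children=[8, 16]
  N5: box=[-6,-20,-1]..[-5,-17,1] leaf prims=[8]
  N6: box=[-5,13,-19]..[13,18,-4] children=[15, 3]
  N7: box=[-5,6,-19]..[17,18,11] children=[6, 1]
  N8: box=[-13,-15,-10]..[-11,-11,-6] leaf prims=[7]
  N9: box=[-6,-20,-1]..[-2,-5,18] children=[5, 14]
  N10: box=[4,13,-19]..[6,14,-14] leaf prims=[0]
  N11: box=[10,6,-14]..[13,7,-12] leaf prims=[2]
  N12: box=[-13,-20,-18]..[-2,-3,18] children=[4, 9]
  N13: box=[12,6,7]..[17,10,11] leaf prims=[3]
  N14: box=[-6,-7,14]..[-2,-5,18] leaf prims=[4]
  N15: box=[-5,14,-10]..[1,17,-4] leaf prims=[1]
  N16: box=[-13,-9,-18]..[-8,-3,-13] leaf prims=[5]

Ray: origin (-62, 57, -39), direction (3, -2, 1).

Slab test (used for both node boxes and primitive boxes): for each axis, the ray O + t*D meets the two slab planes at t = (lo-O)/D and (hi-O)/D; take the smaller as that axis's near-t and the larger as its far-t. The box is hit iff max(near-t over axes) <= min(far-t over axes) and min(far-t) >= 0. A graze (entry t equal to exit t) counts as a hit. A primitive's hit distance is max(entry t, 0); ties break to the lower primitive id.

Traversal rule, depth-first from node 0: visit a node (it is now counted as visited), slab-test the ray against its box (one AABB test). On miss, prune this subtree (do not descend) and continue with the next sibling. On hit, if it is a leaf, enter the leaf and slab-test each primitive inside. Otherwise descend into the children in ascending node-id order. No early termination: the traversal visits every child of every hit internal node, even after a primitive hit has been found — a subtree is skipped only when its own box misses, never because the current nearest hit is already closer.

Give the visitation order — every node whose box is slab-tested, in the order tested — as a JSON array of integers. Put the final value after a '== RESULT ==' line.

Walk:
N0 x:[49/3,79/3] y:[39/2,77/2] z:[20,57] -> hit [20,79/3], descend [7, 12]
  N7 x:[19,79/3] y:[39/2,51/2] z:[20,50] -> hit [20,51/2], descend [1, 6]
    N1 x:[24,79/3] y:[47/2,51/2] z:[25,50] -> hit [25,51/2], descend [11, 13]
      N11 x:[24,25] y:[25,51/2] z:[25,27] -> hit [25,25] leaf, test {P2@t=25}
      N13 x:[74/3,79/3] y:[47/2,51/2] z:[46,50] -> miss, prune
    N6 x:[19,25] y:[39/2,22] z:[20,35] -> hit [20,22], descend [3, 15]
      N3 x:[22,25] y:[39/2,22] z:[20,25] -> hit [22,22], descend [2, 10]
        N2 x:[71/3,25] y:[39/2,43/2] z:[22,24] -> miss, prune
        N10 x:[22,68/3] y:[43/2,22] z:[20,25] -> hit [22,22] leaf, test {P0@t=22}
      N15 x:[19,21] y:[20,43/2] z:[29,35] -> miss, prune
  N12 x:[49/3,20] y:[30,77/2] z:[21,57] -> miss, prune

11 AABB tests over nodes [0, 7, 1, 11, 13, 6, 3, 2, 10, 15, 12]; 2 leaves entered; closest P0.

== RESULT ==
[0, 7, 1, 11, 13, 6, 3, 2, 10, 15, 12]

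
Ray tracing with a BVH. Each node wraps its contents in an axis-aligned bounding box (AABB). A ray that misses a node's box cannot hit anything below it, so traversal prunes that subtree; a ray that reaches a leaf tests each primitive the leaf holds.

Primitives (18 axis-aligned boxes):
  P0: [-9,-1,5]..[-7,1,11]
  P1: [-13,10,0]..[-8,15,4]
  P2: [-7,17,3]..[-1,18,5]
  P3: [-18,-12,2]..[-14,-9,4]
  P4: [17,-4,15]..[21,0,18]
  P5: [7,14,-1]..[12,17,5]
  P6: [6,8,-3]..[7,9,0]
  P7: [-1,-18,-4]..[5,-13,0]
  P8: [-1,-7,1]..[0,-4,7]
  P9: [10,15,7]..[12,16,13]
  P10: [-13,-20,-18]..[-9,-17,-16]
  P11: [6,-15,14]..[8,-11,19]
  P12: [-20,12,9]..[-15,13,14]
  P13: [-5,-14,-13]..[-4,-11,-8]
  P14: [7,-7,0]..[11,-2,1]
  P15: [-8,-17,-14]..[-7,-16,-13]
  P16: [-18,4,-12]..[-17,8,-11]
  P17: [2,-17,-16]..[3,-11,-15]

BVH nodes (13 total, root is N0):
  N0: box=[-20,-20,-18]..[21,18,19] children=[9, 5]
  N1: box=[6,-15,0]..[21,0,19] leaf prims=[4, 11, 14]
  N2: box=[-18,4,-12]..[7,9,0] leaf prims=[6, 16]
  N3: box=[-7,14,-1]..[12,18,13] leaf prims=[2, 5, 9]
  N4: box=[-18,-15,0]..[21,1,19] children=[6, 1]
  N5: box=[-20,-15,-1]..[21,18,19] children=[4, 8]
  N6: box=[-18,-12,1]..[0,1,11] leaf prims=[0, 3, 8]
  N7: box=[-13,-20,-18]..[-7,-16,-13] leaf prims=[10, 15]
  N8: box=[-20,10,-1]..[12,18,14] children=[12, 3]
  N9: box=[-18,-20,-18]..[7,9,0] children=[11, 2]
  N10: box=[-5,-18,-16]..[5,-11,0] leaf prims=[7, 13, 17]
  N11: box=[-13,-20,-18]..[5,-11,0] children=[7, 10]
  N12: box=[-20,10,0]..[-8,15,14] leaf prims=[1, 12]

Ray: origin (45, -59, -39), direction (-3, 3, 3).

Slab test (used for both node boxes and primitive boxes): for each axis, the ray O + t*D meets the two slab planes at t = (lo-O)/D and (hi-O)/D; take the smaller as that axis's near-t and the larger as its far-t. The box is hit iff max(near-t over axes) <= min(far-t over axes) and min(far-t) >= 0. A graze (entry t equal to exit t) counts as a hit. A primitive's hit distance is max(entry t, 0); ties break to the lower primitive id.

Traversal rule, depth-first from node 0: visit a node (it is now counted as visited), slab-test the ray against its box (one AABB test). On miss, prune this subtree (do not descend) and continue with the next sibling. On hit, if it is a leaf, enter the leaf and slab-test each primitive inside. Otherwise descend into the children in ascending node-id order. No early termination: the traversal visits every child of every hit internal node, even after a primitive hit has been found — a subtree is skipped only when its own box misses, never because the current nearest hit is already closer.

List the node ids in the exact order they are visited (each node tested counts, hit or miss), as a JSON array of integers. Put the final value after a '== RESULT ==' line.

Traverse from the root:
N0 x:[8,65/3] y:[13,77/3] z:[7,58/3] -> hit [13,58/3], descend [5, 9]
  N5 x:[8,65/3] y:[44/3,77/3] z:[38/3,58/3] -> hit [44/3,58/3], descend [4, 8]
    N4 x:[8,21] y:[44/3,20] z:[13,58/3] -> hit [44/3,58/3], descend [1, 6]
      N1 x:[8,13] y:[44/3,59/3] z:[13,58/3] -> miss, prune
      N6 x:[15,21] y:[47/3,20] z:[40/3,50/3] -> hit [47/3,50/3] leaf, test {P0(miss), P3(miss), P8(miss)}
    N8 x:[11,65/3] y:[23,77/3] z:[38/3,53/3] -> miss, prune
  N9 x:[38/3,21] y:[13,68/3] z:[7,13] -> hit [13,13], descend [2, 11]
    N2 x:[38/3,21] y:[21,68/3] z:[9,13] -> miss, prune
    N11 x:[40/3,58/3] y:[13,16] z:[7,13] -> miss, prune

Visited [0, 5, 4, 1, 6, 8, 9, 2, 11]. Tests: 9 box, 1 leaf. Nearest: miss.

== RESULT ==
[0, 5, 4, 1, 6, 8, 9, 2, 11]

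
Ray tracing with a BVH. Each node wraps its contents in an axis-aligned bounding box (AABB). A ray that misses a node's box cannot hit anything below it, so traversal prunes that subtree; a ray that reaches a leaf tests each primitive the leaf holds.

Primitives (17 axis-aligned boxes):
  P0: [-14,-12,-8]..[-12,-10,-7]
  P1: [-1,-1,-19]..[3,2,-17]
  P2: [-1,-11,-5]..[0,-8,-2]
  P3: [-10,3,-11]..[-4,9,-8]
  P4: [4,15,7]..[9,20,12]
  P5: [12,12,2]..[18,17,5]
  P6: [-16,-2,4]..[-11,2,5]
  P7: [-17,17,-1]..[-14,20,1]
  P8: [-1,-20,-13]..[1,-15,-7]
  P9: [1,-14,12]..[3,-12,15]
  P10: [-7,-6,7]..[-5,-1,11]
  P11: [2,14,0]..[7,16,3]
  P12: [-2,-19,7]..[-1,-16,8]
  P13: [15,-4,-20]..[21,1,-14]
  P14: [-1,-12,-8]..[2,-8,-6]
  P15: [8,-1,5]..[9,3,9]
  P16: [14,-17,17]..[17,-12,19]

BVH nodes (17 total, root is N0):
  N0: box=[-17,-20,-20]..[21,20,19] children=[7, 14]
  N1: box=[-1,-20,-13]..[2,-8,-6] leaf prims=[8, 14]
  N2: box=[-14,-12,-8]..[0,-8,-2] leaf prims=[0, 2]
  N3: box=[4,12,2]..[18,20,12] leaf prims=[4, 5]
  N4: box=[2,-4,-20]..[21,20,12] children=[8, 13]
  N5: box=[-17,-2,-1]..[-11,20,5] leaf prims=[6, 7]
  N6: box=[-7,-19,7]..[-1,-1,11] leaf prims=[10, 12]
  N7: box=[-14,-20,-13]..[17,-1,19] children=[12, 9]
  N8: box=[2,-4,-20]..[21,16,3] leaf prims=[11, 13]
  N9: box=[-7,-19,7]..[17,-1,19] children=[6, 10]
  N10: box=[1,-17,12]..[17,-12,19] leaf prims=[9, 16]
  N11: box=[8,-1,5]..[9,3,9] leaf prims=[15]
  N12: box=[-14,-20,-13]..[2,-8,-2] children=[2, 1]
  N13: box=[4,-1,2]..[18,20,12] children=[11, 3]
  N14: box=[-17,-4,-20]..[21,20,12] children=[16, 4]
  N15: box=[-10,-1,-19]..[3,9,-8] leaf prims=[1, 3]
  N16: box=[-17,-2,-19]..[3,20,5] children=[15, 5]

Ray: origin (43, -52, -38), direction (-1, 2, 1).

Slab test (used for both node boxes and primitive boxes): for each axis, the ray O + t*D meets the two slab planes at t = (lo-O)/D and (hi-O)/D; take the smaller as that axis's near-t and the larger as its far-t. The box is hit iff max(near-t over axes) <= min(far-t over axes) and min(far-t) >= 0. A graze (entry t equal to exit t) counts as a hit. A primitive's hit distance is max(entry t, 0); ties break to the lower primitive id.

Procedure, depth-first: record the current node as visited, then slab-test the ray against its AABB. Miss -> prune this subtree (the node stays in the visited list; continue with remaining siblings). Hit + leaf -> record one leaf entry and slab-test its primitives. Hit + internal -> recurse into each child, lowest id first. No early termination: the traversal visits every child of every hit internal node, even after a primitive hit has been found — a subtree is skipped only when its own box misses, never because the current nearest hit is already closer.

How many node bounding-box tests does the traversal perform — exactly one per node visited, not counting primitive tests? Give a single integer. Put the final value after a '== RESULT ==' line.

Traverse from the root:
N0 x:[22,60] y:[16,36] z:[18,57] -> hit [22,36], descend [7, 14]
  N7 x:[26,57] y:[16,51/2] z:[25,57] -> miss, prune
  N14 x:[22,60] y:[24,36] z:[18,50] -> hit [24,36], descend [4, 16]
    N4 x:[22,41] y:[24,36] z:[18,50] -> hit [24,36], descend [8, 13]
      N8 x:[22,41] y:[24,34] z:[18,41] -> hit [24,34] leaf, test {P11(miss), P13@t=24}
      N13 x:[25,39] y:[51/2,36] z:[40,50] -> miss, prune
    N16 x:[40,60] y:[25,36] z:[19,43] -> miss, prune

Visited [0, 7, 14, 4, 8, 13, 16]. Tests: 7 box, 1 leaf. Nearest: P13.

== RESULT ==
7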